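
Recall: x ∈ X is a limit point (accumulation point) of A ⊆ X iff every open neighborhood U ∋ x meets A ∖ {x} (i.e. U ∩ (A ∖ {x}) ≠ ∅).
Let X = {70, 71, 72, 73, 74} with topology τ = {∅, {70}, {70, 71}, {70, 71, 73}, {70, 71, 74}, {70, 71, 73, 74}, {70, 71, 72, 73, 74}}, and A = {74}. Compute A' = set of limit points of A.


A' = {72}

For each x ∈ X, list the open sets U ∈ τ with x ∈ U, then check whether U ∩ (A ∖ {x}) ≠ ∅ for every such U.
  x = 70: open {70} ∋ x has {70} ∩ (A ∖ {70}) = ∅, so x is NOT a limit point.
  x = 71: open {70, 71} ∋ x has {70, 71} ∩ (A ∖ {71}) = ∅, so x is NOT a limit point.
  x = 72: opens ∋ x are {70, 71, 72, 73, 74}; each meets A ∖ {72}, so x IS a limit point.
  x = 73: open {70, 71, 73} ∋ x has {70, 71, 73} ∩ (A ∖ {73}) = ∅, so x is NOT a limit point.
  x = 74: open {70, 71, 74} ∋ x has {70, 71, 74} ∩ (A ∖ {74}) = ∅, so x is NOT a limit point.
Collecting: A' = {72}.


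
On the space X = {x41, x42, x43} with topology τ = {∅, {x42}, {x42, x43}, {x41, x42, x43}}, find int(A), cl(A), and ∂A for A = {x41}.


int(A) = ∅, cl(A) = {x41}, ∂A = {x41}.

Closed sets in (X, τ) are complements of opens:
  closed(X, τ) = {∅, {x41}, {x41, x43}, {x41, x42, x43}}.
int(A) = ⋃ {U ∈ τ : U ⊆ A}. Opens contained in A: ∅.
Taking the union of these: int(A) = ∅.
cl(A) = ⋂ {C closed : A ⊆ C}. Closed sets containing A: {x41}, {x41, x43}, {x41, x42, x43}.
Intersecting these: cl(A) = {x41}.
∂A = cl(A) ∖ int(A) = {x41} ∖ ∅ = {x41}.


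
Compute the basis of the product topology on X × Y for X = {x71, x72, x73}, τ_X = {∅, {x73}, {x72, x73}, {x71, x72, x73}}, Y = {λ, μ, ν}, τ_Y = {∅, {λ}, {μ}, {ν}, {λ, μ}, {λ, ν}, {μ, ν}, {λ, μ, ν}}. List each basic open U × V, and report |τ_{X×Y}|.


Basis B = {∅ × ∅, {x73} × {λ}, {x73} × {μ}, {x73} × {ν}, {x72, x73} × {λ}, {x72, x73} × {μ}, {x72, x73} × {ν}, {x73} × {λ, μ}, {x73} × {λ, ν}, {x73} × {μ, ν}, {x71, x72, x73} × {λ}, {x71, x72, x73} × {μ}, {x71, x72, x73} × {ν}, {x73} × {λ, μ, ν}, {x72, x73} × {λ, μ}, {x72, x73} × {λ, ν}, {x72, x73} × {μ, ν}, {x71, x72, x73} × {λ, μ}, {x71, x72, x73} × {λ, ν}, {x71, x72, x73} × {μ, ν}, {x72, x73} × {λ, μ, ν}, {x71, x72, x73} × {λ, μ, ν}}; |τ_{X×Y}| = 64.

Enumerate products U × V with U ∈ τ_X, V ∈ τ_Y (deduplicated):
  ∅ × ∅ = {} (∅)
  {x73} × {λ} = {(x73,λ)}
  {x73} × {μ} = {(x73,μ)}
  {x73} × {ν} = {(x73,ν)}
  {x72, x73} × {λ} = {(x72,λ), (x73,λ)}
  {x72, x73} × {μ} = {(x72,μ), (x73,μ)}
  {x72, x73} × {ν} = {(x72,ν), (x73,ν)}
  {x73} × {λ, μ} = {(x73,λ), (x73,μ)}
  {x73} × {λ, ν} = {(x73,λ), (x73,ν)}
  {x73} × {μ, ν} = {(x73,μ), (x73,ν)}
  {x71, x72, x73} × {λ} = {(x71,λ), (x72,λ), (x73,λ)}
  {x71, x72, x73} × {μ} = {(x71,μ), (x72,μ), (x73,μ)}
  {x71, x72, x73} × {ν} = {(x71,ν), (x72,ν), (x73,ν)}
  {x73} × {λ, μ, ν} = {(x73,λ), (x73,μ), (x73,ν)}
  {x72, x73} × {λ, μ} = {(x72,λ), (x72,μ), (x73,λ), (x73,μ)}
  {x72, x73} × {λ, ν} = {(x72,λ), (x72,ν), (x73,λ), (x73,ν)}
  {x72, x73} × {μ, ν} = {(x72,μ), (x72,ν), (x73,μ), (x73,ν)}
  {x71, x72, x73} × {λ, μ} = {(x71,λ), (x71,μ), (x72,λ), (x72,μ), (x73,λ), (x73,μ)}
  {x71, x72, x73} × {λ, ν} = {(x71,λ), (x71,ν), (x72,λ), (x72,ν), (x73,λ), (x73,ν)}
  {x71, x72, x73} × {μ, ν} = {(x71,μ), (x71,ν), (x72,μ), (x72,ν), (x73,μ), (x73,ν)}
  {x72, x73} × {λ, μ, ν} = {(x72,λ), (x72,μ), (x72,ν), (x73,λ), (x73,μ), (x73,ν)}
  {x71, x72, x73} × {λ, μ, ν} = {(x71,λ), (x71,μ), (x71,ν), (x72,λ), (x72,μ), (x72,ν), (x73,λ), (x73,μ), (x73,ν)}
These 22 distinct sets form the basis B.
Close under arbitrary unions to get τ_{X×Y}; counting gives |τ_{X×Y}| = 64.


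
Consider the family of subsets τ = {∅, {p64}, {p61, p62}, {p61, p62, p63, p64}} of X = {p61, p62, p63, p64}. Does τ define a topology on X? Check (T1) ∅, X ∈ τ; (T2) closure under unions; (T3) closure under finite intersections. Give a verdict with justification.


τ is NOT a topology on X.

Axiom (T1): ∅ ∈ τ? Yes; X ∈ τ? Yes.
Axiom (T2/T3): check pairwise unions and intersections of members of τ.
Counterexample for (T2): {p64} ∪ {p61, p62} = {p61, p62, p64} ∉ τ. Therefore τ is NOT a topology.


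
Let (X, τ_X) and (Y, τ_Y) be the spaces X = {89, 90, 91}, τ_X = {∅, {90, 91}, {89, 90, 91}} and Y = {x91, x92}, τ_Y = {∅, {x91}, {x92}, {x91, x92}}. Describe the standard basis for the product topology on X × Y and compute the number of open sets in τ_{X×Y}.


Basis B = {∅ × ∅, {90, 91} × {x91}, {90, 91} × {x92}, {89, 90, 91} × {x91}, {89, 90, 91} × {x92}, {90, 91} × {x91, x92}, {89, 90, 91} × {x91, x92}}; |τ_{X×Y}| = 9.

Enumerate products U × V with U ∈ τ_X, V ∈ τ_Y (deduplicated):
  ∅ × ∅ = {} (∅)
  {90, 91} × {x91} = {(90,x91), (91,x91)}
  {90, 91} × {x92} = {(90,x92), (91,x92)}
  {89, 90, 91} × {x91} = {(89,x91), (90,x91), (91,x91)}
  {89, 90, 91} × {x92} = {(89,x92), (90,x92), (91,x92)}
  {90, 91} × {x91, x92} = {(90,x91), (90,x92), (91,x91), (91,x92)}
  {89, 90, 91} × {x91, x92} = {(89,x91), (89,x92), (90,x91), (90,x92), (91,x91), (91,x92)}
These 7 distinct sets form the basis B.
Close under arbitrary unions to get τ_{X×Y}; counting gives |τ_{X×Y}| = 9.


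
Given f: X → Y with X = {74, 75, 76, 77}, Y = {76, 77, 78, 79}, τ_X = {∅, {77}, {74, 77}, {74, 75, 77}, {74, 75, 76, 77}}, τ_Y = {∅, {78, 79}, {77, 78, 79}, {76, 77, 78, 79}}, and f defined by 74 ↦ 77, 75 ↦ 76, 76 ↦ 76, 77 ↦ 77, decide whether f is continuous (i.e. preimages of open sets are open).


f IS continuous.

Compute f^{-1}(U) for each U ∈ τ_Y:
  U = ∅: f^{-1}(U) = ∅ ∈ τ_X ✓.
  U = {78, 79}: f^{-1}(U) = ∅ ∈ τ_X ✓.
  U = {77, 78, 79}: f^{-1}(U) = {74, 77} ∈ τ_X ✓.
  U = {76, 77, 78, 79}: f^{-1}(U) = {74, 75, 76, 77} ∈ τ_X ✓.
Every preimage lies in τ_X, so f IS continuous.


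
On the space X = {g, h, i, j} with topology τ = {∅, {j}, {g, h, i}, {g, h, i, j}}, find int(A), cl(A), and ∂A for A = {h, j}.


int(A) = {j}, cl(A) = {g, h, i, j}, ∂A = {g, h, i}.

Closed sets in (X, τ) are complements of opens:
  closed(X, τ) = {∅, {j}, {g, h, i}, {g, h, i, j}}.
int(A) = ⋃ {U ∈ τ : U ⊆ A}. Opens contained in A: ∅, {j}.
Taking the union of these: int(A) = {j}.
cl(A) = ⋂ {C closed : A ⊆ C}. Closed sets containing A: {g, h, i, j}.
Intersecting these: cl(A) = {g, h, i, j}.
∂A = cl(A) ∖ int(A) = {g, h, i, j} ∖ {j} = {g, h, i}.


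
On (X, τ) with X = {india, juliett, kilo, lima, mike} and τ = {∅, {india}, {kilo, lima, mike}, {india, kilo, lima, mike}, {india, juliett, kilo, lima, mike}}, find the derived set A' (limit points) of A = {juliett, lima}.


A' = {juliett, kilo, mike}

For each x ∈ X, list the open sets U ∈ τ with x ∈ U, then check whether U ∩ (A ∖ {x}) ≠ ∅ for every such U.
  x = india: open {india} ∋ x has {india} ∩ (A ∖ {india}) = ∅, so x is NOT a limit point.
  x = juliett: opens ∋ x are {india, juliett, kilo, lima, mike}; each meets A ∖ {juliett}, so x IS a limit point.
  x = kilo: opens ∋ x are {kilo, lima, mike}, {india, kilo, lima, mike}, {india, juliett, kilo, lima, mike}; each meets A ∖ {kilo}, so x IS a limit point.
  x = lima: open {kilo, lima, mike} ∋ x has {kilo, lima, mike} ∩ (A ∖ {lima}) = ∅, so x is NOT a limit point.
  x = mike: opens ∋ x are {kilo, lima, mike}, {india, kilo, lima, mike}, {india, juliett, kilo, lima, mike}; each meets A ∖ {mike}, so x IS a limit point.
Collecting: A' = {juliett, kilo, mike}.


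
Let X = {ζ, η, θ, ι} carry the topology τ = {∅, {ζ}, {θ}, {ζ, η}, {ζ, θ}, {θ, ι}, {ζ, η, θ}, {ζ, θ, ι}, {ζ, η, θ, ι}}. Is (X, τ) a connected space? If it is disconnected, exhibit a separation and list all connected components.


(X, τ) is disconnected; components = [{ζ, η}, {θ, ι}].

Find clopen sets (U ∈ τ with X ∖ U ∈ τ):
  U = ∅, X ∖ U = {ζ, η, θ, ι} — both open, so U is clopen.
  U = {ζ, η}, X ∖ U = {θ, ι} — both open, so U is clopen.
  U = {θ, ι}, X ∖ U = {ζ, η} — both open, so U is clopen.
  U = {ζ, η, θ, ι}, X ∖ U = ∅ — both open, so U is clopen.
Nontrivial clopen(s) exist: e.g. {θ, ι}. So (X, τ) is disconnected.
Compute connected components by grouping points that agree on all clopens:
  component: {ζ, η}
  component: {θ, ι}


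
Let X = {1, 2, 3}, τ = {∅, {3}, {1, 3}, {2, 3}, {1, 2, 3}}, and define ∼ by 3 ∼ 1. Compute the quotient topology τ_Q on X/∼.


X/∼ = {[1=3], [2]}; |τ_Q| = 3.

Equivalence classes: [1=3], [2].
Quotient map π: X → X/∼ sends 1 ↦ [1=3], 2 ↦ [2], 3 ↦ [1=3].
For each subset V ⊆ X/∼, compute π^{-1}(V) ⊆ X and check whether π^{-1}(V) ∈ τ. V is open in τ_Q iff π^{-1}(V) ∈ τ.
  V = {}: π^{-1}(V) = ∅ ∈ τ ✓.
  V = {[1=3]}: π^{-1}(V) = {1, 3} ∈ τ ✓.
  V = {[2]}: π^{-1}(V) = {2} ∉ τ ✗.
  V = {[1=3], [2]}: π^{-1}(V) = {1, 2, 3} ∈ τ ✓.
Open sets in the quotient: τ_Q = {{}, {[1=3]}, {[1=3], [2]}} (3 elements).


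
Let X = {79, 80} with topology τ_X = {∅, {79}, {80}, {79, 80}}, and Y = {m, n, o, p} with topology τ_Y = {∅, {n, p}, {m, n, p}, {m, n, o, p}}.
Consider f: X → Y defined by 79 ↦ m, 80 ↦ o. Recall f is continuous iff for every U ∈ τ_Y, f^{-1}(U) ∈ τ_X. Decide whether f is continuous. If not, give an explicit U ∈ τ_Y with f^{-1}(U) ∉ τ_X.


f IS continuous.

Compute f^{-1}(U) for each U ∈ τ_Y:
  U = ∅: f^{-1}(U) = ∅ ∈ τ_X ✓.
  U = {n, p}: f^{-1}(U) = ∅ ∈ τ_X ✓.
  U = {m, n, p}: f^{-1}(U) = {79} ∈ τ_X ✓.
  U = {m, n, o, p}: f^{-1}(U) = {79, 80} ∈ τ_X ✓.
Every preimage lies in τ_X, so f IS continuous.


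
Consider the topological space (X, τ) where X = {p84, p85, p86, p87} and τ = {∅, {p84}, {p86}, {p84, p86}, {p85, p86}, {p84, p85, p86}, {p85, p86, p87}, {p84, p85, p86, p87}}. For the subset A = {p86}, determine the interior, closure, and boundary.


int(A) = {p86}, cl(A) = {p85, p86, p87}, ∂A = {p85, p87}.

Closed sets in (X, τ) are complements of opens:
  closed(X, τ) = {∅, {p84}, {p87}, {p84, p87}, {p85, p87}, {p84, p85, p87}, {p85, p86, p87}, {p84, p85, p86, p87}}.
int(A) = ⋃ {U ∈ τ : U ⊆ A}. Opens contained in A: ∅, {p86}.
Taking the union of these: int(A) = {p86}.
cl(A) = ⋂ {C closed : A ⊆ C}. Closed sets containing A: {p85, p86, p87}, {p84, p85, p86, p87}.
Intersecting these: cl(A) = {p85, p86, p87}.
∂A = cl(A) ∖ int(A) = {p85, p86, p87} ∖ {p86} = {p85, p87}.


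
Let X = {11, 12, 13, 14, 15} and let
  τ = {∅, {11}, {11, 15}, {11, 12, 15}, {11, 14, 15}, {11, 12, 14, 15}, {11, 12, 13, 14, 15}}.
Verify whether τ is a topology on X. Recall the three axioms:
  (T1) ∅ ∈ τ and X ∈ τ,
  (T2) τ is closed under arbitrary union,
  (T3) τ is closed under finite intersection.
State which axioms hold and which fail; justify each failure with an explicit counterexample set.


τ IS a topology on X.

Axiom (T1): ∅ ∈ τ? Yes; X ∈ τ? Yes.
Axiom (T2/T3): check pairwise unions and intersections of members of τ.
All pairwise intersections and unions checked — each lies in τ. Therefore τ satisfies (T1), (T2), (T3): it IS a topology on X.


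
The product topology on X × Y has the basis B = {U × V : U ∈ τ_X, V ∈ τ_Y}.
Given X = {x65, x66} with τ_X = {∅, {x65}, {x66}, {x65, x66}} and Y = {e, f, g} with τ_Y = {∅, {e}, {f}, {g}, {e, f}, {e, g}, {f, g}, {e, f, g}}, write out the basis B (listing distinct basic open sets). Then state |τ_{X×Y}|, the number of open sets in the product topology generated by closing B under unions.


Basis B = {∅ × ∅, {x65} × {e}, {x65} × {f}, {x65} × {g}, {x66} × {e}, {x66} × {f}, {x66} × {g}, {x65} × {e, f}, {x65} × {e, g}, {x65, x66} × {e}, {x65} × {f, g}, {x65, x66} × {f}, {x65, x66} × {g}, {x66} × {e, f}, {x66} × {e, g}, {x66} × {f, g}, {x65} × {e, f, g}, {x66} × {e, f, g}, {x65, x66} × {e, f}, {x65, x66} × {e, g}, {x65, x66} × {f, g}, {x65, x66} × {e, f, g}}; |τ_{X×Y}| = 64.

Enumerate products U × V with U ∈ τ_X, V ∈ τ_Y (deduplicated):
  ∅ × ∅ = {} (∅)
  {x65} × {e} = {(x65,e)}
  {x65} × {f} = {(x65,f)}
  {x65} × {g} = {(x65,g)}
  {x66} × {e} = {(x66,e)}
  {x66} × {f} = {(x66,f)}
  {x66} × {g} = {(x66,g)}
  {x65} × {e, f} = {(x65,e), (x65,f)}
  {x65} × {e, g} = {(x65,e), (x65,g)}
  {x65, x66} × {e} = {(x65,e), (x66,e)}
  {x65} × {f, g} = {(x65,f), (x65,g)}
  {x65, x66} × {f} = {(x65,f), (x66,f)}
  {x65, x66} × {g} = {(x65,g), (x66,g)}
  {x66} × {e, f} = {(x66,e), (x66,f)}
  {x66} × {e, g} = {(x66,e), (x66,g)}
  {x66} × {f, g} = {(x66,f), (x66,g)}
  {x65} × {e, f, g} = {(x65,e), (x65,f), (x65,g)}
  {x66} × {e, f, g} = {(x66,e), (x66,f), (x66,g)}
  {x65, x66} × {e, f} = {(x65,e), (x65,f), (x66,e), (x66,f)}
  {x65, x66} × {e, g} = {(x65,e), (x65,g), (x66,e), (x66,g)}
  {x65, x66} × {f, g} = {(x65,f), (x65,g), (x66,f), (x66,g)}
  {x65, x66} × {e, f, g} = {(x65,e), (x65,f), (x65,g), (x66,e), (x66,f), (x66,g)}
These 22 distinct sets form the basis B.
Close under arbitrary unions to get τ_{X×Y}; counting gives |τ_{X×Y}| = 64.


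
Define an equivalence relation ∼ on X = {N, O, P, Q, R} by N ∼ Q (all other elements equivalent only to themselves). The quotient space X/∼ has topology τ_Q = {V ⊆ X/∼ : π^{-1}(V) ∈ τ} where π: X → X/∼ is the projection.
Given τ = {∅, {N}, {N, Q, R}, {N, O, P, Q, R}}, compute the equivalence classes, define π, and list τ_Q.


X/∼ = {[N=Q], [O], [P], [R]}; |τ_Q| = 3.

Equivalence classes: [N=Q], [O], [P], [R].
Quotient map π: X → X/∼ sends N ↦ [N=Q], O ↦ [O], P ↦ [P], Q ↦ [N=Q], R ↦ [R].
For each subset V ⊆ X/∼, compute π^{-1}(V) ⊆ X and check whether π^{-1}(V) ∈ τ. V is open in τ_Q iff π^{-1}(V) ∈ τ.
  V = {}: π^{-1}(V) = ∅ ∈ τ ✓.
  V = {[N=Q]}: π^{-1}(V) = {N, Q} ∉ τ ✗.
  V = {[O]}: π^{-1}(V) = {O} ∉ τ ✗.
  V = {[N=Q], [O]}: π^{-1}(V) = {N, O, Q} ∉ τ ✗.
  V = {[P]}: π^{-1}(V) = {P} ∉ τ ✗.
  V = {[N=Q], [P]}: π^{-1}(V) = {N, P, Q} ∉ τ ✗.
  V = {[O], [P]}: π^{-1}(V) = {O, P} ∉ τ ✗.
  V = {[N=Q], [O], [P]}: π^{-1}(V) = {N, O, P, Q} ∉ τ ✗.
  V = {[R]}: π^{-1}(V) = {R} ∉ τ ✗.
  V = {[N=Q], [R]}: π^{-1}(V) = {N, Q, R} ∈ τ ✓.
  V = {[O], [R]}: π^{-1}(V) = {O, R} ∉ τ ✗.
  V = {[N=Q], [O], [R]}: π^{-1}(V) = {N, O, Q, R} ∉ τ ✗.
  V = {[P], [R]}: π^{-1}(V) = {P, R} ∉ τ ✗.
  V = {[N=Q], [P], [R]}: π^{-1}(V) = {N, P, Q, R} ∉ τ ✗.
  V = {[O], [P], [R]}: π^{-1}(V) = {O, P, R} ∉ τ ✗.
  V = {[N=Q], [O], [P], [R]}: π^{-1}(V) = {N, O, P, Q, R} ∈ τ ✓.
Open sets in the quotient: τ_Q = {{}, {[N=Q], [R]}, {[N=Q], [O], [P], [R]}} (3 elements).


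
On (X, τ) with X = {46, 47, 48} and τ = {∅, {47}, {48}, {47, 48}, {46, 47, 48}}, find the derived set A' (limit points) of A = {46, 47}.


A' = {46}

For each x ∈ X, list the open sets U ∈ τ with x ∈ U, then check whether U ∩ (A ∖ {x}) ≠ ∅ for every such U.
  x = 46: opens ∋ x are {46, 47, 48}; each meets A ∖ {46}, so x IS a limit point.
  x = 47: open {47} ∋ x has {47} ∩ (A ∖ {47}) = ∅, so x is NOT a limit point.
  x = 48: open {48} ∋ x has {48} ∩ (A ∖ {48}) = ∅, so x is NOT a limit point.
Collecting: A' = {46}.


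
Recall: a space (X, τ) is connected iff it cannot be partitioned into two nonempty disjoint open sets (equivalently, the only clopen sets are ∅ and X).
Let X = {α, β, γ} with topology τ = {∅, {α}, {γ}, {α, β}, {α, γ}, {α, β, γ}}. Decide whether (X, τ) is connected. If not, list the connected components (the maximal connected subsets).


(X, τ) is disconnected; components = [{γ}, {α, β}].

Find clopen sets (U ∈ τ with X ∖ U ∈ τ):
  U = ∅, X ∖ U = {α, β, γ} — both open, so U is clopen.
  U = {γ}, X ∖ U = {α, β} — both open, so U is clopen.
  U = {α, β}, X ∖ U = {γ} — both open, so U is clopen.
  U = {α, β, γ}, X ∖ U = ∅ — both open, so U is clopen.
Nontrivial clopen(s) exist: e.g. {α, β}. So (X, τ) is disconnected.
Compute connected components by grouping points that agree on all clopens:
  component: {γ}
  component: {α, β}


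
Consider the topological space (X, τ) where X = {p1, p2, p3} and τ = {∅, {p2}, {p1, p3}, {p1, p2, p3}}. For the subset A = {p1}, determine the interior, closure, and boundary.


int(A) = ∅, cl(A) = {p1, p3}, ∂A = {p1, p3}.

Closed sets in (X, τ) are complements of opens:
  closed(X, τ) = {∅, {p2}, {p1, p3}, {p1, p2, p3}}.
int(A) = ⋃ {U ∈ τ : U ⊆ A}. Opens contained in A: ∅.
Taking the union of these: int(A) = ∅.
cl(A) = ⋂ {C closed : A ⊆ C}. Closed sets containing A: {p1, p3}, {p1, p2, p3}.
Intersecting these: cl(A) = {p1, p3}.
∂A = cl(A) ∖ int(A) = {p1, p3} ∖ ∅ = {p1, p3}.


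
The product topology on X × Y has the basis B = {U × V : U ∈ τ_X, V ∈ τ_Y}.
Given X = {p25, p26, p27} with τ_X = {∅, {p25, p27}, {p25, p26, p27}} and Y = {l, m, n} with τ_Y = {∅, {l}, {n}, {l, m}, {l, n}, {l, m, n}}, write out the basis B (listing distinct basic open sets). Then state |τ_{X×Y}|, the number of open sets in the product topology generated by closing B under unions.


Basis B = {∅ × ∅, {p25, p27} × {l}, {p25, p27} × {n}, {p25, p26, p27} × {l}, {p25, p26, p27} × {n}, {p25, p27} × {l, m}, {p25, p27} × {l, n}, {p25, p27} × {l, m, n}, {p25, p26, p27} × {l, m}, {p25, p26, p27} × {l, n}, {p25, p26, p27} × {l, m, n}}; |τ_{X×Y}| = 18.

Enumerate products U × V with U ∈ τ_X, V ∈ τ_Y (deduplicated):
  ∅ × ∅ = {} (∅)
  {p25, p27} × {l} = {(p25,l), (p27,l)}
  {p25, p27} × {n} = {(p25,n), (p27,n)}
  {p25, p26, p27} × {l} = {(p25,l), (p26,l), (p27,l)}
  {p25, p26, p27} × {n} = {(p25,n), (p26,n), (p27,n)}
  {p25, p27} × {l, m} = {(p25,l), (p25,m), (p27,l), (p27,m)}
  {p25, p27} × {l, n} = {(p25,l), (p25,n), (p27,l), (p27,n)}
  {p25, p27} × {l, m, n} = {(p25,l), (p25,m), (p25,n), (p27,l), (p27,m), (p27,n)}
  {p25, p26, p27} × {l, m} = {(p25,l), (p25,m), (p26,l), (p26,m), (p27,l), (p27,m)}
  {p25, p26, p27} × {l, n} = {(p25,l), (p25,n), (p26,l), (p26,n), (p27,l), (p27,n)}
  {p25, p26, p27} × {l, m, n} = {(p25,l), (p25,m), (p25,n), (p26,l), (p26,m), (p26,n), (p27,l), (p27,m), (p27,n)}
These 11 distinct sets form the basis B.
Close under arbitrary unions to get τ_{X×Y}; counting gives |τ_{X×Y}| = 18.


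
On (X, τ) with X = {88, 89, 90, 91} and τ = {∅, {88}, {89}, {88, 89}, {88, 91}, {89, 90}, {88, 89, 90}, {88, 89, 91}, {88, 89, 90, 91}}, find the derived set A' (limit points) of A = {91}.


A' = ∅

For each x ∈ X, list the open sets U ∈ τ with x ∈ U, then check whether U ∩ (A ∖ {x}) ≠ ∅ for every such U.
  x = 88: open {88} ∋ x has {88} ∩ (A ∖ {88}) = ∅, so x is NOT a limit point.
  x = 89: open {89} ∋ x has {89} ∩ (A ∖ {89}) = ∅, so x is NOT a limit point.
  x = 90: open {89, 90} ∋ x has {89, 90} ∩ (A ∖ {90}) = ∅, so x is NOT a limit point.
  x = 91: open {88, 91} ∋ x has {88, 91} ∩ (A ∖ {91}) = ∅, so x is NOT a limit point.
Collecting: A' = ∅.


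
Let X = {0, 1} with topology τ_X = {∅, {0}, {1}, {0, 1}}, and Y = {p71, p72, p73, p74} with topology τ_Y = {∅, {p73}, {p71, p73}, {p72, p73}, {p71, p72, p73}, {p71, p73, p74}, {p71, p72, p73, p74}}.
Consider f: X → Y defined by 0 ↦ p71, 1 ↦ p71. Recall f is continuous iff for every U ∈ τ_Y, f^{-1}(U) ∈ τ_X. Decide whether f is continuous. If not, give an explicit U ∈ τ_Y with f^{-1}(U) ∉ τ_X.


f IS continuous.

Compute f^{-1}(U) for each U ∈ τ_Y:
  U = ∅: f^{-1}(U) = ∅ ∈ τ_X ✓.
  U = {p73}: f^{-1}(U) = ∅ ∈ τ_X ✓.
  U = {p71, p73}: f^{-1}(U) = {0, 1} ∈ τ_X ✓.
  U = {p72, p73}: f^{-1}(U) = ∅ ∈ τ_X ✓.
  U = {p71, p72, p73}: f^{-1}(U) = {0, 1} ∈ τ_X ✓.
  U = {p71, p73, p74}: f^{-1}(U) = {0, 1} ∈ τ_X ✓.
  U = {p71, p72, p73, p74}: f^{-1}(U) = {0, 1} ∈ τ_X ✓.
Every preimage lies in τ_X, so f IS continuous.


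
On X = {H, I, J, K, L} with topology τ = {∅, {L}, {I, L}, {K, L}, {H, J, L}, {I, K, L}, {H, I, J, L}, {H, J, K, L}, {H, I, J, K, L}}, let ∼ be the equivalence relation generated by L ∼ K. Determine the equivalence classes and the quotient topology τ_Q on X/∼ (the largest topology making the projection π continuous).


X/∼ = {[H], [I], [J], [K=L]}; |τ_Q| = 5.

Equivalence classes: [H], [I], [J], [K=L].
Quotient map π: X → X/∼ sends H ↦ [H], I ↦ [I], J ↦ [J], K ↦ [K=L], L ↦ [K=L].
For each subset V ⊆ X/∼, compute π^{-1}(V) ⊆ X and check whether π^{-1}(V) ∈ τ. V is open in τ_Q iff π^{-1}(V) ∈ τ.
  V = {}: π^{-1}(V) = ∅ ∈ τ ✓.
  V = {[H]}: π^{-1}(V) = {H} ∉ τ ✗.
  V = {[I]}: π^{-1}(V) = {I} ∉ τ ✗.
  V = {[H], [I]}: π^{-1}(V) = {H, I} ∉ τ ✗.
  V = {[J]}: π^{-1}(V) = {J} ∉ τ ✗.
  V = {[H], [J]}: π^{-1}(V) = {H, J} ∉ τ ✗.
  V = {[I], [J]}: π^{-1}(V) = {I, J} ∉ τ ✗.
  V = {[H], [I], [J]}: π^{-1}(V) = {H, I, J} ∉ τ ✗.
  V = {[K=L]}: π^{-1}(V) = {K, L} ∈ τ ✓.
  V = {[H], [K=L]}: π^{-1}(V) = {H, K, L} ∉ τ ✗.
  V = {[I], [K=L]}: π^{-1}(V) = {I, K, L} ∈ τ ✓.
  V = {[H], [I], [K=L]}: π^{-1}(V) = {H, I, K, L} ∉ τ ✗.
  V = {[J], [K=L]}: π^{-1}(V) = {J, K, L} ∉ τ ✗.
  V = {[H], [J], [K=L]}: π^{-1}(V) = {H, J, K, L} ∈ τ ✓.
  V = {[I], [J], [K=L]}: π^{-1}(V) = {I, J, K, L} ∉ τ ✗.
  V = {[H], [I], [J], [K=L]}: π^{-1}(V) = {H, I, J, K, L} ∈ τ ✓.
Open sets in the quotient: τ_Q = {{}, {[K=L]}, {[I], [K=L]}, {[H], [J], [K=L]}, {[H], [I], [J], [K=L]}} (5 elements).


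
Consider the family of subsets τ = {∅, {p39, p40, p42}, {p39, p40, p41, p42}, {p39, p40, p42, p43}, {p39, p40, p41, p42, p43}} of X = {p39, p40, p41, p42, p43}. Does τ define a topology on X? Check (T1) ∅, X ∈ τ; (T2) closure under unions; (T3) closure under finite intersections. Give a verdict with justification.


τ IS a topology on X.

Axiom (T1): ∅ ∈ τ? Yes; X ∈ τ? Yes.
Axiom (T2/T3): check pairwise unions and intersections of members of τ.
All pairwise intersections and unions checked — each lies in τ. Therefore τ satisfies (T1), (T2), (T3): it IS a topology on X.


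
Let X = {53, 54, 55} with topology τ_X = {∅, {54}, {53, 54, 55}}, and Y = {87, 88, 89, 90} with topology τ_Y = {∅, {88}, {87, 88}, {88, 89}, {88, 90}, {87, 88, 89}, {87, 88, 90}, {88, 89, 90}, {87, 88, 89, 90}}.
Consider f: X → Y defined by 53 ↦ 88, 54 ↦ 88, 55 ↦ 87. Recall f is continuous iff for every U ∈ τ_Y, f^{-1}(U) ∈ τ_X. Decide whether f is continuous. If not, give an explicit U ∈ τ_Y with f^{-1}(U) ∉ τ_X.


f is NOT continuous.

Compute f^{-1}(U) for each U ∈ τ_Y:
  U = ∅: f^{-1}(U) = ∅ ∈ τ_X ✓.
  U = {88}: f^{-1}(U) = {53, 54} ∉ τ_X ✗.
  U = {87, 88}: f^{-1}(U) = {53, 54, 55} ∈ τ_X ✓.
  U = {88, 89}: f^{-1}(U) = {53, 54} ∉ τ_X ✗.
  U = {88, 90}: f^{-1}(U) = {53, 54} ∉ τ_X ✗.
  U = {87, 88, 89}: f^{-1}(U) = {53, 54, 55} ∈ τ_X ✓.
  U = {87, 88, 90}: f^{-1}(U) = {53, 54, 55} ∈ τ_X ✓.
  U = {88, 89, 90}: f^{-1}(U) = {53, 54} ∉ τ_X ✗.
  U = {87, 88, 89, 90}: f^{-1}(U) = {53, 54, 55} ∈ τ_X ✓.
Found U = {88} with f^{-1}(U) = {53, 54} not in τ_X. Therefore f is NOT continuous.


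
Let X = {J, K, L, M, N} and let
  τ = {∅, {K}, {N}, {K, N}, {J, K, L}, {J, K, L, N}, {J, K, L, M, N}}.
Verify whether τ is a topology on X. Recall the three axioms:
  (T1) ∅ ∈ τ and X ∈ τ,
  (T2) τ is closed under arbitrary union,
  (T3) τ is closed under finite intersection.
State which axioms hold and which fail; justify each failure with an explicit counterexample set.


τ IS a topology on X.

Axiom (T1): ∅ ∈ τ? Yes; X ∈ τ? Yes.
Axiom (T2/T3): check pairwise unions and intersections of members of τ.
All pairwise intersections and unions checked — each lies in τ. Therefore τ satisfies (T1), (T2), (T3): it IS a topology on X.


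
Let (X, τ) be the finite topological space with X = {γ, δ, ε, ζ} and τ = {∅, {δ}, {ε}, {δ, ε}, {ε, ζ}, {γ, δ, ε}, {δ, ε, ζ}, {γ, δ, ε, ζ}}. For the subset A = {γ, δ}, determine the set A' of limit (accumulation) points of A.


A' = {γ}

For each x ∈ X, list the open sets U ∈ τ with x ∈ U, then check whether U ∩ (A ∖ {x}) ≠ ∅ for every such U.
  x = γ: opens ∋ x are {γ, δ, ε}, {γ, δ, ε, ζ}; each meets A ∖ {γ}, so x IS a limit point.
  x = δ: open {δ} ∋ x has {δ} ∩ (A ∖ {δ}) = ∅, so x is NOT a limit point.
  x = ε: open {ε} ∋ x has {ε} ∩ (A ∖ {ε}) = ∅, so x is NOT a limit point.
  x = ζ: open {ε, ζ} ∋ x has {ε, ζ} ∩ (A ∖ {ζ}) = ∅, so x is NOT a limit point.
Collecting: A' = {γ}.


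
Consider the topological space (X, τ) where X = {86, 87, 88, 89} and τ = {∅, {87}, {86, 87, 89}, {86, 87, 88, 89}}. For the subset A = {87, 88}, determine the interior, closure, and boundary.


int(A) = {87}, cl(A) = {86, 87, 88, 89}, ∂A = {86, 88, 89}.

Closed sets in (X, τ) are complements of opens:
  closed(X, τ) = {∅, {88}, {86, 88, 89}, {86, 87, 88, 89}}.
int(A) = ⋃ {U ∈ τ : U ⊆ A}. Opens contained in A: ∅, {87}.
Taking the union of these: int(A) = {87}.
cl(A) = ⋂ {C closed : A ⊆ C}. Closed sets containing A: {86, 87, 88, 89}.
Intersecting these: cl(A) = {86, 87, 88, 89}.
∂A = cl(A) ∖ int(A) = {86, 87, 88, 89} ∖ {87} = {86, 88, 89}.


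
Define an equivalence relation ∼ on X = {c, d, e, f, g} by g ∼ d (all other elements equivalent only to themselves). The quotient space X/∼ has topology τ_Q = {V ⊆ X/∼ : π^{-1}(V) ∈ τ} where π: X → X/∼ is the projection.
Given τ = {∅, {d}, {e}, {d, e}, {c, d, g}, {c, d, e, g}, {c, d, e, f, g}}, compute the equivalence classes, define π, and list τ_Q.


X/∼ = {[c], [d=g], [e], [f]}; |τ_Q| = 5.

Equivalence classes: [c], [d=g], [e], [f].
Quotient map π: X → X/∼ sends c ↦ [c], d ↦ [d=g], e ↦ [e], f ↦ [f], g ↦ [d=g].
For each subset V ⊆ X/∼, compute π^{-1}(V) ⊆ X and check whether π^{-1}(V) ∈ τ. V is open in τ_Q iff π^{-1}(V) ∈ τ.
  V = {}: π^{-1}(V) = ∅ ∈ τ ✓.
  V = {[c]}: π^{-1}(V) = {c} ∉ τ ✗.
  V = {[d=g]}: π^{-1}(V) = {d, g} ∉ τ ✗.
  V = {[c], [d=g]}: π^{-1}(V) = {c, d, g} ∈ τ ✓.
  V = {[e]}: π^{-1}(V) = {e} ∈ τ ✓.
  V = {[c], [e]}: π^{-1}(V) = {c, e} ∉ τ ✗.
  V = {[d=g], [e]}: π^{-1}(V) = {d, e, g} ∉ τ ✗.
  V = {[c], [d=g], [e]}: π^{-1}(V) = {c, d, e, g} ∈ τ ✓.
  V = {[f]}: π^{-1}(V) = {f} ∉ τ ✗.
  V = {[c], [f]}: π^{-1}(V) = {c, f} ∉ τ ✗.
  V = {[d=g], [f]}: π^{-1}(V) = {d, f, g} ∉ τ ✗.
  V = {[c], [d=g], [f]}: π^{-1}(V) = {c, d, f, g} ∉ τ ✗.
  V = {[e], [f]}: π^{-1}(V) = {e, f} ∉ τ ✗.
  V = {[c], [e], [f]}: π^{-1}(V) = {c, e, f} ∉ τ ✗.
  V = {[d=g], [e], [f]}: π^{-1}(V) = {d, e, f, g} ∉ τ ✗.
  V = {[c], [d=g], [e], [f]}: π^{-1}(V) = {c, d, e, f, g} ∈ τ ✓.
Open sets in the quotient: τ_Q = {{}, {[c], [d=g]}, {[e]}, {[c], [d=g], [e]}, {[c], [d=g], [e], [f]}} (5 elements).


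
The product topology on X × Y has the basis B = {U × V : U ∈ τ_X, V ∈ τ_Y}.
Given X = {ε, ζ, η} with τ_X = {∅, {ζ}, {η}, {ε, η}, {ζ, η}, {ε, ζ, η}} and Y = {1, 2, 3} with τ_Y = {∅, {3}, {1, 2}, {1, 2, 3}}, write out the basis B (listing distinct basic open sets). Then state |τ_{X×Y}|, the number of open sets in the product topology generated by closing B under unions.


Basis B = {∅ × ∅, {ζ} × {3}, {η} × {3}, {ε, η} × {3}, {ζ} × {1, 2}, {ζ, η} × {3}, {η} × {1, 2}, {ε, ζ, η} × {3}, {ζ} × {1, 2, 3}, {η} × {1, 2, 3}, {ε, η} × {1, 2}, {ζ, η} × {1, 2}, {ε, η} × {1, 2, 3}, {ε, ζ, η} × {1, 2}, {ζ, η} × {1, 2, 3}, {ε, ζ, η} × {1, 2, 3}}; |τ_{X×Y}| = 36.

Enumerate products U × V with U ∈ τ_X, V ∈ τ_Y (deduplicated):
  ∅ × ∅ = {} (∅)
  {ζ} × {3} = {(ζ,3)}
  {η} × {3} = {(η,3)}
  {ε, η} × {3} = {(ε,3), (η,3)}
  {ζ} × {1, 2} = {(ζ,1), (ζ,2)}
  {ζ, η} × {3} = {(ζ,3), (η,3)}
  {η} × {1, 2} = {(η,1), (η,2)}
  {ε, ζ, η} × {3} = {(ε,3), (ζ,3), (η,3)}
  {ζ} × {1, 2, 3} = {(ζ,1), (ζ,2), (ζ,3)}
  {η} × {1, 2, 3} = {(η,1), (η,2), (η,3)}
  {ε, η} × {1, 2} = {(ε,1), (ε,2), (η,1), (η,2)}
  {ζ, η} × {1, 2} = {(ζ,1), (ζ,2), (η,1), (η,2)}
  {ε, η} × {1, 2, 3} = {(ε,1), (ε,2), (ε,3), (η,1), (η,2), (η,3)}
  {ε, ζ, η} × {1, 2} = {(ε,1), (ε,2), (ζ,1), (ζ,2), (η,1), (η,2)}
  {ζ, η} × {1, 2, 3} = {(ζ,1), (ζ,2), (ζ,3), (η,1), (η,2), (η,3)}
  {ε, ζ, η} × {1, 2, 3} = {(ε,1), (ε,2), (ε,3), (ζ,1), (ζ,2), (ζ,3), (η,1), (η,2), (η,3)}
These 16 distinct sets form the basis B.
Close under arbitrary unions to get τ_{X×Y}; counting gives |τ_{X×Y}| = 36.


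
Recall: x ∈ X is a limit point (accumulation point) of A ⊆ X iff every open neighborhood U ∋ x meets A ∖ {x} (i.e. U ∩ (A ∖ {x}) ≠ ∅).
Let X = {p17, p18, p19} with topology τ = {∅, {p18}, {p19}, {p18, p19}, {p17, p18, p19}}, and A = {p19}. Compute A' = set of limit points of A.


A' = {p17}

For each x ∈ X, list the open sets U ∈ τ with x ∈ U, then check whether U ∩ (A ∖ {x}) ≠ ∅ for every such U.
  x = p17: opens ∋ x are {p17, p18, p19}; each meets A ∖ {p17}, so x IS a limit point.
  x = p18: open {p18} ∋ x has {p18} ∩ (A ∖ {p18}) = ∅, so x is NOT a limit point.
  x = p19: open {p19} ∋ x has {p19} ∩ (A ∖ {p19}) = ∅, so x is NOT a limit point.
Collecting: A' = {p17}.


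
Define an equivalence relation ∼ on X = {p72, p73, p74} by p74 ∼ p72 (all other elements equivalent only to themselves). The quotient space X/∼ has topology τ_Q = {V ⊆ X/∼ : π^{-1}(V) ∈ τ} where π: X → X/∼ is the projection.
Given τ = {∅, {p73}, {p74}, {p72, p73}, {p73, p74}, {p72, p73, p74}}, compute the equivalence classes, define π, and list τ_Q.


X/∼ = {[p72=p74], [p73]}; |τ_Q| = 3.

Equivalence classes: [p72=p74], [p73].
Quotient map π: X → X/∼ sends p72 ↦ [p72=p74], p73 ↦ [p73], p74 ↦ [p72=p74].
For each subset V ⊆ X/∼, compute π^{-1}(V) ⊆ X and check whether π^{-1}(V) ∈ τ. V is open in τ_Q iff π^{-1}(V) ∈ τ.
  V = {}: π^{-1}(V) = ∅ ∈ τ ✓.
  V = {[p72=p74]}: π^{-1}(V) = {p72, p74} ∉ τ ✗.
  V = {[p73]}: π^{-1}(V) = {p73} ∈ τ ✓.
  V = {[p72=p74], [p73]}: π^{-1}(V) = {p72, p73, p74} ∈ τ ✓.
Open sets in the quotient: τ_Q = {{}, {[p73]}, {[p72=p74], [p73]}} (3 elements).


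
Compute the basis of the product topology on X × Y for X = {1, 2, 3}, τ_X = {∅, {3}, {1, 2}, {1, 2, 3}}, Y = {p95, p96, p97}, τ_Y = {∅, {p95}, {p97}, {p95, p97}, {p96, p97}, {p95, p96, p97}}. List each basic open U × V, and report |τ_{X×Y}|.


Basis B = {∅ × ∅, {3} × {p95}, {3} × {p97}, {1, 2} × {p95}, {1, 2} × {p97}, {3} × {p95, p97}, {3} × {p96, p97}, {1, 2, 3} × {p95}, {1, 2, 3} × {p97}, {3} × {p95, p96, p97}, {1, 2} × {p95, p97}, {1, 2} × {p96, p97}, {1, 2} × {p95, p96, p97}, {1, 2, 3} × {p95, p97}, {1, 2, 3} × {p96, p97}, {1, 2, 3} × {p95, p96, p97}}; |τ_{X×Y}| = 36.

Enumerate products U × V with U ∈ τ_X, V ∈ τ_Y (deduplicated):
  ∅ × ∅ = {} (∅)
  {3} × {p95} = {(3,p95)}
  {3} × {p97} = {(3,p97)}
  {1, 2} × {p95} = {(1,p95), (2,p95)}
  {1, 2} × {p97} = {(1,p97), (2,p97)}
  {3} × {p95, p97} = {(3,p95), (3,p97)}
  {3} × {p96, p97} = {(3,p96), (3,p97)}
  {1, 2, 3} × {p95} = {(1,p95), (2,p95), (3,p95)}
  {1, 2, 3} × {p97} = {(1,p97), (2,p97), (3,p97)}
  {3} × {p95, p96, p97} = {(3,p95), (3,p96), (3,p97)}
  {1, 2} × {p95, p97} = {(1,p95), (1,p97), (2,p95), (2,p97)}
  {1, 2} × {p96, p97} = {(1,p96), (1,p97), (2,p96), (2,p97)}
  {1, 2} × {p95, p96, p97} = {(1,p95), (1,p96), (1,p97), (2,p95), (2,p96), (2,p97)}
  {1, 2, 3} × {p95, p97} = {(1,p95), (1,p97), (2,p95), (2,p97), (3,p95), (3,p97)}
  {1, 2, 3} × {p96, p97} = {(1,p96), (1,p97), (2,p96), (2,p97), (3,p96), (3,p97)}
  {1, 2, 3} × {p95, p96, p97} = {(1,p95), (1,p96), (1,p97), (2,p95), (2,p96), (2,p97), (3,p95), (3,p96), (3,p97)}
These 16 distinct sets form the basis B.
Close under arbitrary unions to get τ_{X×Y}; counting gives |τ_{X×Y}| = 36.


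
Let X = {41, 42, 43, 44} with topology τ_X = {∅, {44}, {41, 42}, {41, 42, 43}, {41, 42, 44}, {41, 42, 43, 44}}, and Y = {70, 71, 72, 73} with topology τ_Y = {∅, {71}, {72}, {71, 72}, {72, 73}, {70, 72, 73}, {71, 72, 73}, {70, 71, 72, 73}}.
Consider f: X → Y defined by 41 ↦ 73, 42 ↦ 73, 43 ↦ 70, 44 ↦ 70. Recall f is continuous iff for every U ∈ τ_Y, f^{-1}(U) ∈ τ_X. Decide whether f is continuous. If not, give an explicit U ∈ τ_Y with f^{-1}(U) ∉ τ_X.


f IS continuous.

Compute f^{-1}(U) for each U ∈ τ_Y:
  U = ∅: f^{-1}(U) = ∅ ∈ τ_X ✓.
  U = {71}: f^{-1}(U) = ∅ ∈ τ_X ✓.
  U = {72}: f^{-1}(U) = ∅ ∈ τ_X ✓.
  U = {71, 72}: f^{-1}(U) = ∅ ∈ τ_X ✓.
  U = {72, 73}: f^{-1}(U) = {41, 42} ∈ τ_X ✓.
  U = {70, 72, 73}: f^{-1}(U) = {41, 42, 43, 44} ∈ τ_X ✓.
  U = {71, 72, 73}: f^{-1}(U) = {41, 42} ∈ τ_X ✓.
  U = {70, 71, 72, 73}: f^{-1}(U) = {41, 42, 43, 44} ∈ τ_X ✓.
Every preimage lies in τ_X, so f IS continuous.


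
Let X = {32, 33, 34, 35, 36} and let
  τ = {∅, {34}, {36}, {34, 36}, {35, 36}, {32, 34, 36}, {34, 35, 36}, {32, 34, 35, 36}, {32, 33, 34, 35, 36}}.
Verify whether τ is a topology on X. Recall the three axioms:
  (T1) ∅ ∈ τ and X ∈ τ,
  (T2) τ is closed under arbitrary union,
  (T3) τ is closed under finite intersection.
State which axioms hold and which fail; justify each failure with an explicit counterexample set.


τ IS a topology on X.

Axiom (T1): ∅ ∈ τ? Yes; X ∈ τ? Yes.
Axiom (T2/T3): check pairwise unions and intersections of members of τ.
All pairwise intersections and unions checked — each lies in τ. Therefore τ satisfies (T1), (T2), (T3): it IS a topology on X.


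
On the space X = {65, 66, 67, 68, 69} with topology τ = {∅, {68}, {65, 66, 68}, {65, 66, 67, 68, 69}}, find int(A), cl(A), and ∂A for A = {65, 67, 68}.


int(A) = {68}, cl(A) = {65, 66, 67, 68, 69}, ∂A = {65, 66, 67, 69}.

Closed sets in (X, τ) are complements of opens:
  closed(X, τ) = {∅, {67, 69}, {65, 66, 67, 69}, {65, 66, 67, 68, 69}}.
int(A) = ⋃ {U ∈ τ : U ⊆ A}. Opens contained in A: ∅, {68}.
Taking the union of these: int(A) = {68}.
cl(A) = ⋂ {C closed : A ⊆ C}. Closed sets containing A: {65, 66, 67, 68, 69}.
Intersecting these: cl(A) = {65, 66, 67, 68, 69}.
∂A = cl(A) ∖ int(A) = {65, 66, 67, 68, 69} ∖ {68} = {65, 66, 67, 69}.


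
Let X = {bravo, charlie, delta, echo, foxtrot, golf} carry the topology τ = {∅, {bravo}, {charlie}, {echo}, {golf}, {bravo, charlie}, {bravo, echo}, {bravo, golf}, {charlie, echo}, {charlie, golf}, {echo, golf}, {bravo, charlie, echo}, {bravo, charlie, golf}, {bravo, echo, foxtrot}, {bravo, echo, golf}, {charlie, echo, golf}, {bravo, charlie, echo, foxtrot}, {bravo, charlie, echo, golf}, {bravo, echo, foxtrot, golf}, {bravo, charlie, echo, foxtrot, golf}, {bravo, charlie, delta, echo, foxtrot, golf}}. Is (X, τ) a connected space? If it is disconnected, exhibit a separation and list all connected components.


(X, τ) is connected.

Find clopen sets (U ∈ τ with X ∖ U ∈ τ):
  U = ∅, X ∖ U = {bravo, charlie, delta, echo, foxtrot, golf} — both open, so U is clopen.
  U = {bravo, charlie, delta, echo, foxtrot, golf}, X ∖ U = ∅ — both open, so U is clopen.
Only trivial clopens (∅ and X) exist, so (X, τ) is connected.
Compute connected components by grouping points that agree on all clopens:
  component: {bravo, charlie, delta, echo, foxtrot, golf}


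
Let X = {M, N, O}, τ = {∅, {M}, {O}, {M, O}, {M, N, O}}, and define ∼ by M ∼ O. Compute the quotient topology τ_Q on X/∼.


X/∼ = {[M=O], [N]}; |τ_Q| = 3.

Equivalence classes: [M=O], [N].
Quotient map π: X → X/∼ sends M ↦ [M=O], N ↦ [N], O ↦ [M=O].
For each subset V ⊆ X/∼, compute π^{-1}(V) ⊆ X and check whether π^{-1}(V) ∈ τ. V is open in τ_Q iff π^{-1}(V) ∈ τ.
  V = {}: π^{-1}(V) = ∅ ∈ τ ✓.
  V = {[M=O]}: π^{-1}(V) = {M, O} ∈ τ ✓.
  V = {[N]}: π^{-1}(V) = {N} ∉ τ ✗.
  V = {[M=O], [N]}: π^{-1}(V) = {M, N, O} ∈ τ ✓.
Open sets in the quotient: τ_Q = {{}, {[M=O]}, {[M=O], [N]}} (3 elements).


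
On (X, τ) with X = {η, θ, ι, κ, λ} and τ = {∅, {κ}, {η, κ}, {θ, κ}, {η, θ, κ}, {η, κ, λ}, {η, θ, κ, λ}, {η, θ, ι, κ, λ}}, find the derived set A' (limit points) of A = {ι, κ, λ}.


A' = {η, θ, ι, λ}

For each x ∈ X, list the open sets U ∈ τ with x ∈ U, then check whether U ∩ (A ∖ {x}) ≠ ∅ for every such U.
  x = η: opens ∋ x are {η, κ}, {η, θ, κ}, {η, κ, λ}, {η, θ, κ, λ}, {η, θ, ι, κ, λ}; each meets A ∖ {η}, so x IS a limit point.
  x = θ: opens ∋ x are {θ, κ}, {η, θ, κ}, {η, θ, κ, λ}, {η, θ, ι, κ, λ}; each meets A ∖ {θ}, so x IS a limit point.
  x = ι: opens ∋ x are {η, θ, ι, κ, λ}; each meets A ∖ {ι}, so x IS a limit point.
  x = κ: open {κ} ∋ x has {κ} ∩ (A ∖ {κ}) = ∅, so x is NOT a limit point.
  x = λ: opens ∋ x are {η, κ, λ}, {η, θ, κ, λ}, {η, θ, ι, κ, λ}; each meets A ∖ {λ}, so x IS a limit point.
Collecting: A' = {η, θ, ι, λ}.


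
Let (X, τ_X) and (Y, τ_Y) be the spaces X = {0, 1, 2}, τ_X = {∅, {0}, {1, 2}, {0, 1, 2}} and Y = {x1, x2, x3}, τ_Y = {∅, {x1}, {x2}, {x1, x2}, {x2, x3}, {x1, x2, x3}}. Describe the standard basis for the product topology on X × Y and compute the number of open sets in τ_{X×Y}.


Basis B = {∅ × ∅, {0} × {x1}, {0} × {x2}, {0} × {x1, x2}, {0} × {x2, x3}, {1, 2} × {x1}, {1, 2} × {x2}, {0} × {x1, x2, x3}, {0, 1, 2} × {x1}, {0, 1, 2} × {x2}, {1, 2} × {x1, x2}, {1, 2} × {x2, x3}, {0, 1, 2} × {x1, x2}, {0, 1, 2} × {x2, x3}, {1, 2} × {x1, x2, x3}, {0, 1, 2} × {x1, x2, x3}}; |τ_{X×Y}| = 36.

Enumerate products U × V with U ∈ τ_X, V ∈ τ_Y (deduplicated):
  ∅ × ∅ = {} (∅)
  {0} × {x1} = {(0,x1)}
  {0} × {x2} = {(0,x2)}
  {0} × {x1, x2} = {(0,x1), (0,x2)}
  {0} × {x2, x3} = {(0,x2), (0,x3)}
  {1, 2} × {x1} = {(1,x1), (2,x1)}
  {1, 2} × {x2} = {(1,x2), (2,x2)}
  {0} × {x1, x2, x3} = {(0,x1), (0,x2), (0,x3)}
  {0, 1, 2} × {x1} = {(0,x1), (1,x1), (2,x1)}
  {0, 1, 2} × {x2} = {(0,x2), (1,x2), (2,x2)}
  {1, 2} × {x1, x2} = {(1,x1), (1,x2), (2,x1), (2,x2)}
  {1, 2} × {x2, x3} = {(1,x2), (1,x3), (2,x2), (2,x3)}
  {0, 1, 2} × {x1, x2} = {(0,x1), (0,x2), (1,x1), (1,x2), (2,x1), (2,x2)}
  {0, 1, 2} × {x2, x3} = {(0,x2), (0,x3), (1,x2), (1,x3), (2,x2), (2,x3)}
  {1, 2} × {x1, x2, x3} = {(1,x1), (1,x2), (1,x3), (2,x1), (2,x2), (2,x3)}
  {0, 1, 2} × {x1, x2, x3} = {(0,x1), (0,x2), (0,x3), (1,x1), (1,x2), (1,x3), (2,x1), (2,x2), (2,x3)}
These 16 distinct sets form the basis B.
Close under arbitrary unions to get τ_{X×Y}; counting gives |τ_{X×Y}| = 36.


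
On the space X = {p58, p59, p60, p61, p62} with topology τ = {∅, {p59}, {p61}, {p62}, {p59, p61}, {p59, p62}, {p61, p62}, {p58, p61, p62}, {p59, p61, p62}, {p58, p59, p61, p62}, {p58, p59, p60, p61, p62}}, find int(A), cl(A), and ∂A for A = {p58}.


int(A) = ∅, cl(A) = {p58, p60}, ∂A = {p58, p60}.

Closed sets in (X, τ) are complements of opens:
  closed(X, τ) = {∅, {p60}, {p58, p60}, {p59, p60}, {p58, p59, p60}, {p58, p60, p61}, {p58, p60, p62}, {p58, p59, p60, p61}, {p58, p59, p60, p62}, {p58, p60, p61, p62}, {p58, p59, p60, p61, p62}}.
int(A) = ⋃ {U ∈ τ : U ⊆ A}. Opens contained in A: ∅.
Taking the union of these: int(A) = ∅.
cl(A) = ⋂ {C closed : A ⊆ C}. Closed sets containing A: {p58, p60}, {p58, p59, p60}, {p58, p60, p61}, {p58, p60, p62}, {p58, p59, p60, p61}, {p58, p59, p60, p62}, {p58, p60, p61, p62}, {p58, p59, p60, p61, p62}.
Intersecting these: cl(A) = {p58, p60}.
∂A = cl(A) ∖ int(A) = {p58, p60} ∖ ∅ = {p58, p60}.


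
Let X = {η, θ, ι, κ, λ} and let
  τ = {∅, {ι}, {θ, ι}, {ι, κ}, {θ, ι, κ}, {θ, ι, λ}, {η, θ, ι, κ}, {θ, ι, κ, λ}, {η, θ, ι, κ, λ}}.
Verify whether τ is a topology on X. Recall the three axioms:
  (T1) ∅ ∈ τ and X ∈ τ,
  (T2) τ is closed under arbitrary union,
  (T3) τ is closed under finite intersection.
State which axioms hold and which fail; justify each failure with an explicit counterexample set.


τ IS a topology on X.

Axiom (T1): ∅ ∈ τ? Yes; X ∈ τ? Yes.
Axiom (T2/T3): check pairwise unions and intersections of members of τ.
All pairwise intersections and unions checked — each lies in τ. Therefore τ satisfies (T1), (T2), (T3): it IS a topology on X.
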